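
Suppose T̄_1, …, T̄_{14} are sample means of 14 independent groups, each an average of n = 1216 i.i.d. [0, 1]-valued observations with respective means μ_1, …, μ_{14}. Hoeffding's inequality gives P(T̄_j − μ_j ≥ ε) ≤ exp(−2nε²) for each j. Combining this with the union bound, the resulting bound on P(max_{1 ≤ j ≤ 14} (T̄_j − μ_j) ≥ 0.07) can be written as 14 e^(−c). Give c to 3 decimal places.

11.917

Union bound over the 14 events: P(max_{1 ≤ j ≤ 14} (T̄_j − μ_j) ≥ 0.07) ≤ 14·exp(−2nε²) = 14 exp(−2·1216·0.07²).
So c = 2·1216·0.07² = 11.9168.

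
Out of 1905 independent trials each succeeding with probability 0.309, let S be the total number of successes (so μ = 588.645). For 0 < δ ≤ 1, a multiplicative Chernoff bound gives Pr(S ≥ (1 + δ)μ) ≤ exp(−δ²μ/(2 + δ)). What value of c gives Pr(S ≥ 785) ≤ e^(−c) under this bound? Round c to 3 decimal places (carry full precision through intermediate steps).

Write 785 = (1 + δ)μ, so δ = 785/588.645 − 1 = 0.3335712…
Then the exponent is δ²μ/(2 + δ) = (785 − μ)² / (μ·(2 + δ)) = 28.067868.

28.068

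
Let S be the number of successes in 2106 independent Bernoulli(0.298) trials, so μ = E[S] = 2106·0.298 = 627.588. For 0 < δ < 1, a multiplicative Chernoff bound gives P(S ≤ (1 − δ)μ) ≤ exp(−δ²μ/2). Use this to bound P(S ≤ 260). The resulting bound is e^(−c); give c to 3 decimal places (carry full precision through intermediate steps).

107.651

Write 260 = (1 − δ)μ, so δ = 1 − 260/627.588 = 0.5857155…
Then the exponent is δ²μ/2 = (μ − 260)²/(2μ) = 107.650989.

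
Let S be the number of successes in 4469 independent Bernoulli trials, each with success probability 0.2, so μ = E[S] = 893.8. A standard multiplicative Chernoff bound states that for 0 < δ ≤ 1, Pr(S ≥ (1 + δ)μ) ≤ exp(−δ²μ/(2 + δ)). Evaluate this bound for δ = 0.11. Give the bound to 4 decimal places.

0.0059

Exponent = δ²μ/(2 + δ) = 0.11²·893.8/2.11 = 5.1256.
Bound = exp(−5.1256) = 0.00594.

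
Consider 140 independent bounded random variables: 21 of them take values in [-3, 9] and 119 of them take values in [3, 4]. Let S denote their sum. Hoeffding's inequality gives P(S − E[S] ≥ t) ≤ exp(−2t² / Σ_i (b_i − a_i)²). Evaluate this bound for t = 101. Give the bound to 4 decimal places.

Σ(b_i − a_i)² = 21·12² + 119·1² = 3143.
Exponent = 2·101² / 3143 = 6.49125.
Bound = exp(−6.49125) = 0.00152.

0.0015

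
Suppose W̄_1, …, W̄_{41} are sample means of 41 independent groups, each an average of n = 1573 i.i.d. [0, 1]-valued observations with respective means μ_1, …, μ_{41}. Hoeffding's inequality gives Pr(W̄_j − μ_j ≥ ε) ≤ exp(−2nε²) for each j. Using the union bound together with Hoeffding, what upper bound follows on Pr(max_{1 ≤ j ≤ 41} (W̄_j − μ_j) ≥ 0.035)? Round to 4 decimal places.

0.8691

Per-experiment Hoeffding bound: exp(−2·1573·0.035²) = exp(−3.85385) = 0.021198.
Union bound over 41 events: 41·0.021198 = 0.86912.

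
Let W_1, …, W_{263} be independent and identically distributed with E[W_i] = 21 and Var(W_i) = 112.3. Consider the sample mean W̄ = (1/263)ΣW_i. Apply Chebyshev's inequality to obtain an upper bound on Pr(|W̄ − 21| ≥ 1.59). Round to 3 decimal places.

0.169

Var(W̄) = Var(W_i)/n = 112.3/263 = 0.427.
Chebyshev: Pr(|W̄ − 21| ≥ 1.59) ≤ Var(W̄)/(1.59)² = 112.3/(263·1.59²) = 0.1689.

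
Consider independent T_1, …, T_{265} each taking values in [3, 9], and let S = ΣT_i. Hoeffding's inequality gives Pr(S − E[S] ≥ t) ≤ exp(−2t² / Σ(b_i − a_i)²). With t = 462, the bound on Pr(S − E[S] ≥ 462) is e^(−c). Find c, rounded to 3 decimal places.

44.747

Σ(b_i − a_i)² = 265·(6)² = 9540.
c = 2t²/9540 = 2·462²/9540 = 44.7472.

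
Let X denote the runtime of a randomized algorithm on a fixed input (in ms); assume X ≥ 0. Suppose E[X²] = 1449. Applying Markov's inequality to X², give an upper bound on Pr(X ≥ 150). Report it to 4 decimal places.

0.0644

Since X ≥ 0, the event {X ≥ 150} is the same as {X² ≥ 22500}.
Markov's inequality applied to X² gives Pr(X² ≥ 22500) ≤ E[X²]/22500 = 1449/22500 = 0.0644.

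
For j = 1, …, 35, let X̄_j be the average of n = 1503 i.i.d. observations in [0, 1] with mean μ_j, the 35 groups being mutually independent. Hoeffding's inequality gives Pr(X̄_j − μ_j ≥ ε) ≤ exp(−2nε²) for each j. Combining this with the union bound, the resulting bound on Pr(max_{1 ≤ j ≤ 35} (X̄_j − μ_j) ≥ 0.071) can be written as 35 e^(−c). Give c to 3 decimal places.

15.153

Union bound over the 35 events: Pr(max_{1 ≤ j ≤ 35} (X̄_j − μ_j) ≥ 0.071) ≤ 35·exp(−2nε²) = 35 exp(−2·1503·0.071²).
So c = 2·1503·0.071² = 15.1532.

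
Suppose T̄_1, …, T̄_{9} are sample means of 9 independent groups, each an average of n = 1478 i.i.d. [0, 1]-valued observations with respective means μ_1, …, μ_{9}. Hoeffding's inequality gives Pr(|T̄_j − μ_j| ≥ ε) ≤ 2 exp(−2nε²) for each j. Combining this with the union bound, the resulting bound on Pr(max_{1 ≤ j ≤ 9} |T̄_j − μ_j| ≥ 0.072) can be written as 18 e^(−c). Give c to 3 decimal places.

Union bound over the 9 events: Pr(max_{1 ≤ j ≤ 9} |T̄_j − μ_j| ≥ 0.072) ≤ 9·2·exp(−2nε²) = 18 exp(−2·1478·0.072²).
So c = 2·1478·0.072² = 15.3239.

15.324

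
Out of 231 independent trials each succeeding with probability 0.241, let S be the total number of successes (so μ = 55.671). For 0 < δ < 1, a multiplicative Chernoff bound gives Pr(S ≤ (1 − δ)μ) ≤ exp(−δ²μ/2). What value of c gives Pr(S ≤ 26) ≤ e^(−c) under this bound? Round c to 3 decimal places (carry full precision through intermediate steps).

Write 26 = (1 − δ)μ, so δ = 1 − 26/55.671 = 0.5329705…
Then the exponent is δ²μ/2 = (μ − 26)²/(2μ) = 7.906884.

7.907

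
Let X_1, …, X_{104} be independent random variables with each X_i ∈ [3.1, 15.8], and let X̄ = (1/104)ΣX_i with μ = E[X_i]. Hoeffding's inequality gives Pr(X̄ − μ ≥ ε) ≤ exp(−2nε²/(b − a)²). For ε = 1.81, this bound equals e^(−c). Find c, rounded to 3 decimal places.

c = 2nε²/(b − a)² = 2·104·1.81² / 12.7² = 4.2249.

4.225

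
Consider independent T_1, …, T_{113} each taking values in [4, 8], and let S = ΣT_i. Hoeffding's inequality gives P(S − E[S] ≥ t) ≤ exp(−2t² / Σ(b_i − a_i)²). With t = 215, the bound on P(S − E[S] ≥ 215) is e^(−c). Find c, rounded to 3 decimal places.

51.134

Σ(b_i − a_i)² = 113·(4)² = 1808.
c = 2t²/1808 = 2·215²/1808 = 51.1338.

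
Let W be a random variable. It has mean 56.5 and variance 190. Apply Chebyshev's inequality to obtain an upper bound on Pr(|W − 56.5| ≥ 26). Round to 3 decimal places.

Chebyshev: Pr(|W − μ| ≥ t) ≤ Var(W)/t².
Bound = 190 / 676 = 0.2811.

0.281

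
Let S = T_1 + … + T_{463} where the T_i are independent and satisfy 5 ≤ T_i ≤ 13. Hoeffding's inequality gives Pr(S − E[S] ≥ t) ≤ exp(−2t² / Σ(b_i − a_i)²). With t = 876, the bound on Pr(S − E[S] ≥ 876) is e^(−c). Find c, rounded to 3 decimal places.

Σ(b_i − a_i)² = 463·(8)² = 29632.
c = 2t²/29632 = 2·876²/29632 = 51.7937.

51.794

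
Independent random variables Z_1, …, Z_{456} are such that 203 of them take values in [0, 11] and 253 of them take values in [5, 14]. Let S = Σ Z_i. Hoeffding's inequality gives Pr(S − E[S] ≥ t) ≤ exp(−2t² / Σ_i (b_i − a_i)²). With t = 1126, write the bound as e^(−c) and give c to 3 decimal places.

Σ(b_i − a_i)² = 203·11² + 253·9² = 45056.
c = 2t² / 45056 = 2·1126² / 45056 = 56.2800.

56.280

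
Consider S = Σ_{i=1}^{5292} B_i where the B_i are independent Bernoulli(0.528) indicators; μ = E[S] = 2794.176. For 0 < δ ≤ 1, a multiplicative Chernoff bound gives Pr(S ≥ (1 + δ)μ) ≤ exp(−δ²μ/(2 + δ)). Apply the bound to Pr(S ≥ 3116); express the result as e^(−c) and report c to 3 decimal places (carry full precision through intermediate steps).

17.524

Write 3116 = (1 + δ)μ, so δ = 3116/2794.176 − 1 = 0.1151767…
Then the exponent is δ²μ/(2 + δ) = (3116 − μ)² / (μ·(2 + δ)) = 17.524129.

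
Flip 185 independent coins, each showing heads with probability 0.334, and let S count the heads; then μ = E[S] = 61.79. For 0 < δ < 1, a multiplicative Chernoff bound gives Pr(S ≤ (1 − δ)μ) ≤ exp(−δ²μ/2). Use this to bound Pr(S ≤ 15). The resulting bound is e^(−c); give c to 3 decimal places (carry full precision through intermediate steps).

17.716

Write 15 = (1 − δ)μ, so δ = 1 − 15/61.79 = 0.7572423…
Then the exponent is δ²μ/2 = (μ − 15)²/(2μ) = 17.715683.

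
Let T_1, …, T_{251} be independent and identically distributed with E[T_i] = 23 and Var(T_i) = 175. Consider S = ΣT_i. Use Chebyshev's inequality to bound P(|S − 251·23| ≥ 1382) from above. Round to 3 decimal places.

Var(S) = n·Var(T_i) = 251·175 = 43925.
Chebyshev: P(|S − 251·23| ≥ 1382) ≤ Var(S)/1382² = 43925/1909924 = 0.0230.

0.023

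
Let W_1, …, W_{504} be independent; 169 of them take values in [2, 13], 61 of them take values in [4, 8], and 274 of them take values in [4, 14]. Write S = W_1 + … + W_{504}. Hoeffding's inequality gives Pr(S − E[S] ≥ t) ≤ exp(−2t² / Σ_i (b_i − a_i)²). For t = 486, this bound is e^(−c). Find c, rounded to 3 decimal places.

9.675

Σ(b_i − a_i)² = 169·11² + 61·4² + 274·10² = 48825.
c = 2t² / 48825 = 2·486² / 48825 = 9.6752.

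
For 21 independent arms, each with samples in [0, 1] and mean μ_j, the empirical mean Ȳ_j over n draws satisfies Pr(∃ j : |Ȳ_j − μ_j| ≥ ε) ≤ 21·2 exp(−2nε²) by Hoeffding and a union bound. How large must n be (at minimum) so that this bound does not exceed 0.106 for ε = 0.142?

Need 2·21·exp(−2nε²) ≤ 0.106, i.e. exp(−2nε²) ≤ 0.106/42.
So 2nε² ≥ ln(42/0.106) = 5.981986.
Hence n ≥ 5.981986/(2·0.142²) = 148.333.
The smallest integer n is 149.

149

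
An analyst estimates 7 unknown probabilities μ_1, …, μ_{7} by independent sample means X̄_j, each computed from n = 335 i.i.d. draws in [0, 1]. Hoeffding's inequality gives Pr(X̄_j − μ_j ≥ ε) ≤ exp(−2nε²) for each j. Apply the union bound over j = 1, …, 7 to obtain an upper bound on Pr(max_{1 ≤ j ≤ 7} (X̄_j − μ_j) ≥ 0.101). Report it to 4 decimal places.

Per-experiment Hoeffding bound: exp(−2·335·0.101²) = exp(−6.83467) = 0.0010758.
Union bound over 7 events: 7·0.0010758 = 0.00753.

0.0075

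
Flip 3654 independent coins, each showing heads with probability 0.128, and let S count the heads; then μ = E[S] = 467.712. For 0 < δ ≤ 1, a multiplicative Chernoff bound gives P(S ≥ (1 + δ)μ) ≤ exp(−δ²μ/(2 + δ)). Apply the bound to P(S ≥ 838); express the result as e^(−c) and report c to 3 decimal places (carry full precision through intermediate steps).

Write 838 = (1 + δ)μ, so δ = 838/467.712 − 1 = 0.7917009…
Then the exponent is δ²μ/(2 + δ) = (838 − μ)² / (μ·(2 + δ)) = 105.010295.

105.010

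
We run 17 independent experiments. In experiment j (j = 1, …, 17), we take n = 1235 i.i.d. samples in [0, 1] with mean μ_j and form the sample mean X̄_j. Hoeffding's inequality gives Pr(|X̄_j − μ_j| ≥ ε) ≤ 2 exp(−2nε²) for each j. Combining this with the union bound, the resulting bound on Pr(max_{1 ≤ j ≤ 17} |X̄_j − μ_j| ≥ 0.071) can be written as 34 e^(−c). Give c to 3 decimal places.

Union bound over the 17 events: Pr(max_{1 ≤ j ≤ 17} |X̄_j − μ_j| ≥ 0.071) ≤ 17·2·exp(−2nε²) = 34 exp(−2·1235·0.071²).
So c = 2·1235·0.071² = 12.4513.

12.451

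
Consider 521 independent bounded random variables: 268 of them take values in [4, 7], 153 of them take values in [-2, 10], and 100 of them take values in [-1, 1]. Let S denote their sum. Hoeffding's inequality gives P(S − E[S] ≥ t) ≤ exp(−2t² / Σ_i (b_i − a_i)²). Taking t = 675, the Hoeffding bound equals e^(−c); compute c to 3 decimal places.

Σ(b_i − a_i)² = 268·3² + 153·12² + 100·2² = 24844.
c = 2t² / 24844 = 2·675² / 24844 = 36.6789.

36.679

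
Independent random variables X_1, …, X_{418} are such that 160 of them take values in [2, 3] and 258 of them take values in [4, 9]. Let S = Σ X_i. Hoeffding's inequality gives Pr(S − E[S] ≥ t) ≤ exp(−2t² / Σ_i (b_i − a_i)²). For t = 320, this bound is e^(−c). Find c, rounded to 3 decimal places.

30.983

Σ(b_i − a_i)² = 160·1² + 258·5² = 6610.
c = 2t² / 6610 = 2·320² / 6610 = 30.9834.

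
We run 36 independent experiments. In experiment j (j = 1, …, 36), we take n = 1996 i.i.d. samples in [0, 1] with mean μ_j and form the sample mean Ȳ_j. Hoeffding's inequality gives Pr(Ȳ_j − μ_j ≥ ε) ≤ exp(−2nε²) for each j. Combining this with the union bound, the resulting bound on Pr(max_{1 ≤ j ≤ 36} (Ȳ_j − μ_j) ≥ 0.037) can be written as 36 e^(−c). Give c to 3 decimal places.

Union bound over the 36 events: Pr(max_{1 ≤ j ≤ 36} (Ȳ_j − μ_j) ≥ 0.037) ≤ 36·exp(−2nε²) = 36 exp(−2·1996·0.037²).
So c = 2·1996·0.037² = 5.4650.

5.465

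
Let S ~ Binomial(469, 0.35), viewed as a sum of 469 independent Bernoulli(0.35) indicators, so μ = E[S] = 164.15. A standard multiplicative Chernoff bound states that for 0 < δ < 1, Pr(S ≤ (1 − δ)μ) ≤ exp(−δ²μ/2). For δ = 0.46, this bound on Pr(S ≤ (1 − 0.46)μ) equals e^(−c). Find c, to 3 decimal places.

17.367

c = δ²μ/2 = 0.46²·164.15/2 = 17.3671.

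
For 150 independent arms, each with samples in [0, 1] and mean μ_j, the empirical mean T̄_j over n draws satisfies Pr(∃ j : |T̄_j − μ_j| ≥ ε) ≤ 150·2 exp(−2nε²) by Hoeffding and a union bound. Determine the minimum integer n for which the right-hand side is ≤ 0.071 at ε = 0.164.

156

Need 2·150·exp(−2nε²) ≤ 0.071, i.e. exp(−2nε²) ≤ 0.071/300.
So 2nε² ≥ ln(300/0.071) = 8.348858.
Hence n ≥ 8.348858/(2·0.164²) = 155.206.
The smallest integer n is 156.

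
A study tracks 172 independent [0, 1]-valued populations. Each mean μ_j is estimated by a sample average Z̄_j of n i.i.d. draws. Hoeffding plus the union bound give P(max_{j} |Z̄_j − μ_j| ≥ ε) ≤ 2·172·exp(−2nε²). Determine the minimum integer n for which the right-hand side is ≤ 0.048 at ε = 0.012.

Need 2·172·exp(−2nε²) ≤ 0.048, i.e. exp(−2nε²) ≤ 0.048/344.
So 2nε² ≥ ln(344/0.048) = 8.877196.
Hence n ≥ 8.877196/(2·0.012²) = 30823.597.
The smallest integer n is 30824.

30824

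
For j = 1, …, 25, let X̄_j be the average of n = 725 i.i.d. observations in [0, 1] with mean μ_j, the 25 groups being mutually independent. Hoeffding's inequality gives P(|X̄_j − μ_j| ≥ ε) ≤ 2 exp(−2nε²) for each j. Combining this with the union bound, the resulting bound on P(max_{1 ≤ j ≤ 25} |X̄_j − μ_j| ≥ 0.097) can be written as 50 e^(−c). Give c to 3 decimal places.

Union bound over the 25 events: P(max_{1 ≤ j ≤ 25} |X̄_j − μ_j| ≥ 0.097) ≤ 25·2·exp(−2nε²) = 50 exp(−2·725·0.097²).
So c = 2·725·0.097² = 13.6431.

13.643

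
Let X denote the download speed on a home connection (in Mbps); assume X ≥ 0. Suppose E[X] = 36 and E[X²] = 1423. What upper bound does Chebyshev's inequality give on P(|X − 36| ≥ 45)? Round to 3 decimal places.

Var(X) = E[X²] − (E[X])² = 1423 − 1296 = 127.
Chebyshev's inequality: P(|X − μ| ≥ t) ≤ Var(X)/t² = 127/2025 = 0.0627.

0.063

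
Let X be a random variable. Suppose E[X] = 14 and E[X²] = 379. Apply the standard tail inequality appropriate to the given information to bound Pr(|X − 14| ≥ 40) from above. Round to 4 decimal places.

The first two moments determine the variance, so Chebyshev's inequality is the sharpest standard bound available.
Var(X) = E[X²] − (E[X])² = 379 − 196 = 183.
Chebyshev's inequality: Pr(|X − μ| ≥ t) ≤ Var(X)/t² = 183/1600 = 0.1144.

0.1144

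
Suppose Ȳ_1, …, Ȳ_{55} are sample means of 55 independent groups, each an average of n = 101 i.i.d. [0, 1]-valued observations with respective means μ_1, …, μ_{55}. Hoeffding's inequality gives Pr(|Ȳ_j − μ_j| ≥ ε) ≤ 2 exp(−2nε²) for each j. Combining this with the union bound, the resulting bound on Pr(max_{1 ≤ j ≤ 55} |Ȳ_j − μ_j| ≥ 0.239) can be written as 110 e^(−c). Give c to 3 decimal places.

11.538

Union bound over the 55 events: Pr(max_{1 ≤ j ≤ 55} |Ȳ_j − μ_j| ≥ 0.239) ≤ 55·2·exp(−2nε²) = 110 exp(−2·101·0.239²).
So c = 2·101·0.239² = 11.5384.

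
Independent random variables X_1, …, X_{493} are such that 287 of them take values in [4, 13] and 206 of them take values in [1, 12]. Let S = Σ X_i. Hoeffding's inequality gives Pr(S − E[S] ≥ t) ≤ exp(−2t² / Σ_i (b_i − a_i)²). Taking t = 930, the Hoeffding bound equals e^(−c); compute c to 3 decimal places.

Σ(b_i − a_i)² = 287·9² + 206·11² = 48173.
c = 2t² / 48173 = 2·930² / 48173 = 35.9081.

35.908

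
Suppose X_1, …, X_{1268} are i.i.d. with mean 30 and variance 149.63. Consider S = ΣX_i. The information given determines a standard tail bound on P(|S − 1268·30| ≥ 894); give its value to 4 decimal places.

With mean and variance of each term known, Chebyshev's inequality bounds the deviation of the sum (or sample mean).
Var(S) = n·Var(X_i) = 1268·149.63 = 189730.84.
Chebyshev: P(|S − 1268·30| ≥ 894) ≤ Var(S)/894² = 189730.84/799236 = 0.2374.

0.2374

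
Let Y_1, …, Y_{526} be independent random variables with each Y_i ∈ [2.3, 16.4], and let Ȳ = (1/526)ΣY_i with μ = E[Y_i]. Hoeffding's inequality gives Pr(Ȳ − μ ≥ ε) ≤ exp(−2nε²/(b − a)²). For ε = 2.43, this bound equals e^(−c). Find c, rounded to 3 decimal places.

31.246

c = 2nε²/(b − a)² = 2·526·2.43² / 14.1² = 31.2457.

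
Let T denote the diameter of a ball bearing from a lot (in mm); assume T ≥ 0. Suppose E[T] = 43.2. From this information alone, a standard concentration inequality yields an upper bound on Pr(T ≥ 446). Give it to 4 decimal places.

Only the mean of a non-negative variable is known, so Markov's inequality is the applicable tail bound.
Markov's inequality: for a non-negative random variable, Pr(T ≥ a) ≤ E[T]/a.
Here E[T] = 43.2 and a = 446, so the bound is 43.2/446 = 0.0969.

0.0969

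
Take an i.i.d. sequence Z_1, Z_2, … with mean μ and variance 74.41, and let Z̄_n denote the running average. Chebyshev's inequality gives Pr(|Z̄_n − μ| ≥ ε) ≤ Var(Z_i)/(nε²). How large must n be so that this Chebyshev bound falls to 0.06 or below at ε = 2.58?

Require 74.41/(n·2.58²) ≤ 0.06, i.e. n ≥ 74.41/(0.06·2.58²) = 186.312.
The smallest integer n is 187.

187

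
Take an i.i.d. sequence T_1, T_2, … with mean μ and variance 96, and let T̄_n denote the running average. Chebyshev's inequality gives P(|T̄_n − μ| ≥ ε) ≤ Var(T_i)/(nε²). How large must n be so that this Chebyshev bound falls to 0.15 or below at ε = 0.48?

2778

Require 96/(n·0.48²) ≤ 0.15, i.e. n ≥ 96/(0.15·0.48²) = 2777.778.
The smallest integer n is 2778.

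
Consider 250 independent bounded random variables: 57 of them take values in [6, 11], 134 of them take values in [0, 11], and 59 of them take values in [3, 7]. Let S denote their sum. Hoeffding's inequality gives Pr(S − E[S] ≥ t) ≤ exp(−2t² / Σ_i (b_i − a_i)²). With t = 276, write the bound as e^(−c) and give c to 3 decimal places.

8.198

Σ(b_i − a_i)² = 57·5² + 134·11² + 59·4² = 18583.
c = 2t² / 18583 = 2·276² / 18583 = 8.1985.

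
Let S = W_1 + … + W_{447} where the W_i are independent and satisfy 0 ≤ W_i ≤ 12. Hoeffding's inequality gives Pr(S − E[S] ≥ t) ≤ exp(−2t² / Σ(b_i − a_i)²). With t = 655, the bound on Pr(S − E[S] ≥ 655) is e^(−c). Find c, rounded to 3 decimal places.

13.330

Σ(b_i − a_i)² = 447·(12)² = 64368.
c = 2t²/64368 = 2·655²/64368 = 13.3304.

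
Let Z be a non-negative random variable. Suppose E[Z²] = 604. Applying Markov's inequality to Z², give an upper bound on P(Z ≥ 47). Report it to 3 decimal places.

Since Z ≥ 0, the event {Z ≥ 47} is the same as {Z² ≥ 2209}.
Markov's inequality applied to Z² gives P(Z² ≥ 2209) ≤ E[Z²]/2209 = 604/2209 = 0.2734.

0.273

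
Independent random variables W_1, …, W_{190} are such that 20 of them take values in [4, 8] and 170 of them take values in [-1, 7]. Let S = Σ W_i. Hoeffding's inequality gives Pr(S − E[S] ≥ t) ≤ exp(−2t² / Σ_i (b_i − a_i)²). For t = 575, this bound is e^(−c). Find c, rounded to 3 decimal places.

59.040

Σ(b_i − a_i)² = 20·4² + 170·8² = 11200.
c = 2t² / 11200 = 2·575² / 11200 = 59.0402.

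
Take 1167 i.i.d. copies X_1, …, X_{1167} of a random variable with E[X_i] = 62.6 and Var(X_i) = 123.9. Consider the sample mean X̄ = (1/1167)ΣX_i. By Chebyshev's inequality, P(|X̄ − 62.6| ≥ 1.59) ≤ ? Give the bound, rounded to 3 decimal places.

0.042

Var(X̄) = Var(X_i)/n = 123.9/1167 = 0.10617.
Chebyshev: P(|X̄ − 62.6| ≥ 1.59) ≤ Var(X̄)/(1.59)² = 123.9/(1167·1.59²) = 0.0420.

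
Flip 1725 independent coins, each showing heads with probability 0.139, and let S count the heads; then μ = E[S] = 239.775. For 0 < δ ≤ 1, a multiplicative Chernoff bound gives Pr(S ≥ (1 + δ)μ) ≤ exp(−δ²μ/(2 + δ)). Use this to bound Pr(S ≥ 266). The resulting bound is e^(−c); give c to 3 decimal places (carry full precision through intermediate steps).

Write 266 = (1 + δ)μ, so δ = 266/239.775 − 1 = 0.1093734…
Then the exponent is δ²μ/(2 + δ) = (266 − μ)² / (μ·(2 + δ)) = 1.359796.

1.360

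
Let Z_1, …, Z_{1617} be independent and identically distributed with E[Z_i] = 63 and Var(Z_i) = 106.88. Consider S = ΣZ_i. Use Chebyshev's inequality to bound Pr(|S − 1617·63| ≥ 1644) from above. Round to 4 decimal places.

0.0639

Var(S) = n·Var(Z_i) = 1617·106.88 = 172824.96.
Chebyshev: Pr(|S − 1617·63| ≥ 1644) ≤ Var(S)/1644² = 172824.96/2702736 = 0.0639.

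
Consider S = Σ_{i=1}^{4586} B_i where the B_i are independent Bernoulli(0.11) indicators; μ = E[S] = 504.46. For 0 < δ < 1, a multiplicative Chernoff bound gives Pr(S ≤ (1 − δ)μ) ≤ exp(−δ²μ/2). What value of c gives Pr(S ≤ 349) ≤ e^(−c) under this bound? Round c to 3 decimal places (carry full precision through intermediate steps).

Write 349 = (1 − δ)μ, so δ = 1 − 349/504.46 = 0.3081711…
Then the exponent is δ²μ/2 = (μ − 349)²/(2μ) = 23.954141.

23.954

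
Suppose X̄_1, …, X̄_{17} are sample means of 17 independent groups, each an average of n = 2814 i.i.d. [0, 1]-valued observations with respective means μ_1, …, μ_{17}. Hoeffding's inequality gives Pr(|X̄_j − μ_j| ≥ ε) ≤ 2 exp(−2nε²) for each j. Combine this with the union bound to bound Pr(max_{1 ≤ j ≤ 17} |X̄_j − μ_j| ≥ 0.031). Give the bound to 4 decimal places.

Per-experiment Hoeffding bound: 2·exp(−2·2814·0.031²) = 2·exp(−5.40851) = 0.0089566.
Union bound over 17 events: 17·0.0089566 = 0.15226.

0.1523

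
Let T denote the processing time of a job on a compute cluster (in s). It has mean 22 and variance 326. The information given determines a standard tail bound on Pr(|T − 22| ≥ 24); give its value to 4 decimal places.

0.5660

Mean and variance are known, so Chebyshev's inequality applies.
Chebyshev: Pr(|T − μ| ≥ t) ≤ Var(T)/t².
Bound = 326 / 576 = 0.5660.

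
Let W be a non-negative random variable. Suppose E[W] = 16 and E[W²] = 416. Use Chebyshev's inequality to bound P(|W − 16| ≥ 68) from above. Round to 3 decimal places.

Var(W) = E[W²] − (E[W])² = 416 − 256 = 160.
Chebyshev's inequality: P(|W − μ| ≥ t) ≤ Var(W)/t² = 160/4624 = 0.0346.

0.035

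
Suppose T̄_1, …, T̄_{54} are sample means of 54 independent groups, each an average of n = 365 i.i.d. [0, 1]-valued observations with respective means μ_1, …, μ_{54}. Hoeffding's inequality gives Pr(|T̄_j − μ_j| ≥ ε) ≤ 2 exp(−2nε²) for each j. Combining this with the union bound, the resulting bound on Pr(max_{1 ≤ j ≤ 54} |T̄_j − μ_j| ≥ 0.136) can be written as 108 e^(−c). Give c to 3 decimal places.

Union bound over the 54 events: Pr(max_{1 ≤ j ≤ 54} |T̄_j − μ_j| ≥ 0.136) ≤ 54·2·exp(−2nε²) = 108 exp(−2·365·0.136²).
So c = 2·365·0.136² = 13.5021.

13.502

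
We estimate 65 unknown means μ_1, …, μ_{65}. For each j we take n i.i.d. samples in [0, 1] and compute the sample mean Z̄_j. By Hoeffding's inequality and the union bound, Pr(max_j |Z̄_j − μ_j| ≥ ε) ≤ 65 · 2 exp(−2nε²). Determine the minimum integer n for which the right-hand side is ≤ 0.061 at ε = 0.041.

Need 2·65·exp(−2nε²) ≤ 0.061, i.e. exp(−2nε²) ≤ 0.061/130.
So 2nε² ≥ ln(130/0.061) = 7.664416.
Hence n ≥ 7.664416/(2·0.041²) = 2279.719.
The smallest integer n is 2280.

2280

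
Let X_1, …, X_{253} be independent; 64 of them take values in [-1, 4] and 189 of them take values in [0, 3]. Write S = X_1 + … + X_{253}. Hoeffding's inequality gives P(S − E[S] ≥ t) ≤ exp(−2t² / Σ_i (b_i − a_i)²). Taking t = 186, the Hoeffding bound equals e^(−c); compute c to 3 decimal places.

20.961

Σ(b_i − a_i)² = 64·5² + 189·3² = 3301.
c = 2t² / 3301 = 2·186² / 3301 = 20.9609.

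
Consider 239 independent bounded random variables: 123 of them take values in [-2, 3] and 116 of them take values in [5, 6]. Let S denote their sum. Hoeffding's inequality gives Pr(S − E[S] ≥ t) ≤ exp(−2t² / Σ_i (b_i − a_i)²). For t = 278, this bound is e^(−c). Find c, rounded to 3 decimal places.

48.439

Σ(b_i − a_i)² = 123·5² + 116·1² = 3191.
c = 2t² / 3191 = 2·278² / 3191 = 48.4387.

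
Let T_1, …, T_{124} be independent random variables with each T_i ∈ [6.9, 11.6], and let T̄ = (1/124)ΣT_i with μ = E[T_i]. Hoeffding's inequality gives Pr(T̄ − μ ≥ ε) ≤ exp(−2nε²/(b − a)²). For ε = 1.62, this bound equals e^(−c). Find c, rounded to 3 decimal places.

c = 2nε²/(b − a)² = 2·124·1.62² / 4.7² = 29.4636.

29.464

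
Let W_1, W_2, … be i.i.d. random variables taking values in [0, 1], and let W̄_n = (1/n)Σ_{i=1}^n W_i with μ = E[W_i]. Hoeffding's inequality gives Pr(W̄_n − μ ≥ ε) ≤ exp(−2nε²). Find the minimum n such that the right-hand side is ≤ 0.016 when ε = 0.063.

Require exp(−2nε²) ≤ 0.016, i.e. 2nε² ≥ ln(1/0.016) = 4.135167.
So n ≥ 4.135167 / (2·0.063²) = 520.933.
The smallest integer n is 521.

521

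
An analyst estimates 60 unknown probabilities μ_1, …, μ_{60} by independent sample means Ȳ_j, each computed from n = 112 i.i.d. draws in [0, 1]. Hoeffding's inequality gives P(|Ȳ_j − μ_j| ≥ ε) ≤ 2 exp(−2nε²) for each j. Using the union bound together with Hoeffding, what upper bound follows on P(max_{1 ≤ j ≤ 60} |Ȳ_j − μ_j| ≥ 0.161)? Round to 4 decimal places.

0.3610

Per-experiment Hoeffding bound: 2·exp(−2·112·0.161²) = 2·exp(−5.80630) = 0.0060171.
Union bound over 60 events: 60·0.0060171 = 0.36102.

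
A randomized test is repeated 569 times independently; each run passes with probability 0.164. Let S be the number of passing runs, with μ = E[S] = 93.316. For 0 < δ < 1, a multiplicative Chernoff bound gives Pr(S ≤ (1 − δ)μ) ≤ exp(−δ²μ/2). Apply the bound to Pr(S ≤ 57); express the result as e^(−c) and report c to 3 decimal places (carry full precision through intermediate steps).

Write 57 = (1 − δ)μ, so δ = 1 − 57/93.316 = 0.3891723…
Then the exponent is δ²μ/2 = (μ − 57)²/(2μ) = 7.066590.

7.067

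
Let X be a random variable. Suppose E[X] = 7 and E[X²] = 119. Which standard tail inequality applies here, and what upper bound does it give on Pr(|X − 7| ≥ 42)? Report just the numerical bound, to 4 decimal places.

0.0397

The first two moments determine the variance, so Chebyshev's inequality is the sharpest standard bound available.
Var(X) = E[X²] − (E[X])² = 119 − 49 = 70.
Chebyshev's inequality: Pr(|X − μ| ≥ t) ≤ Var(X)/t² = 70/1764 = 0.0397.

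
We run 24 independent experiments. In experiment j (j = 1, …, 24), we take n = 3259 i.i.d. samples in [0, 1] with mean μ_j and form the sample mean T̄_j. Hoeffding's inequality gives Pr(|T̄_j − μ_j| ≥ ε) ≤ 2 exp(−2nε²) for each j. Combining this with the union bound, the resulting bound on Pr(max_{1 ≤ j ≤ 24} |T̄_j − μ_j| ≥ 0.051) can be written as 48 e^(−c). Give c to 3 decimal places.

16.953

Union bound over the 24 events: Pr(max_{1 ≤ j ≤ 24} |T̄_j − μ_j| ≥ 0.051) ≤ 24·2·exp(−2nε²) = 48 exp(−2·3259·0.051²).
So c = 2·3259·0.051² = 16.9533.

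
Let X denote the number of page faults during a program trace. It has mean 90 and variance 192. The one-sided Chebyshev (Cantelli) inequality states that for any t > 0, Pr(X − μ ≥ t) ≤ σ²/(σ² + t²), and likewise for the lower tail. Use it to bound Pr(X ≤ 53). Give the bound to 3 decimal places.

Here σ² = 192 and t = 37, so σ² + t² = 1561.
Cantelli's bound: 192/1561 = 0.1230.

0.123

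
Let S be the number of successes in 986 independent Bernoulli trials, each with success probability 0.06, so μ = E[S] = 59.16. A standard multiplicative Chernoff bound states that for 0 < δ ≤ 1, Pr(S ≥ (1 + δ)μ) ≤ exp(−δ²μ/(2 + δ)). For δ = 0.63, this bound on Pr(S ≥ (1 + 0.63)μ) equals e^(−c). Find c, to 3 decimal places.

8.928

c = δ²μ/(2 + δ) = 0.63²·59.16/(2 + 0.63) = 8.9280.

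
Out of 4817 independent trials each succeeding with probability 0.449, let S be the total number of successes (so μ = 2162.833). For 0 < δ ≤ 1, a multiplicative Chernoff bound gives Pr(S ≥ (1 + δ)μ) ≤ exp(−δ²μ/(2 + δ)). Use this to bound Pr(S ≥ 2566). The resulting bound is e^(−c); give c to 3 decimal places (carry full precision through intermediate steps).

34.373

Write 2566 = (1 + δ)μ, so δ = 2566/2162.833 − 1 = 0.1864069…
Then the exponent is δ²μ/(2 + δ) = (2566 − μ)² / (μ·(2 + δ)) = 34.372884.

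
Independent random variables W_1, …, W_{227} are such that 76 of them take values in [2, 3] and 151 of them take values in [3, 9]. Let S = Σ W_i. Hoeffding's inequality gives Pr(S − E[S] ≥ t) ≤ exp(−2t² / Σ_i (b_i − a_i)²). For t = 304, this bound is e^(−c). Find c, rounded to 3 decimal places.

Σ(b_i − a_i)² = 76·1² + 151·6² = 5512.
c = 2t² / 5512 = 2·304² / 5512 = 33.5327.

33.533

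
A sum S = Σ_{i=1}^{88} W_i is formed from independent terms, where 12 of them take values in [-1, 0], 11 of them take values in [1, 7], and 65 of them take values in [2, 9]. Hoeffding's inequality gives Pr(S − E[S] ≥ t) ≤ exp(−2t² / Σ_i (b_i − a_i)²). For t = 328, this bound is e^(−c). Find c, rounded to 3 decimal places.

Σ(b_i − a_i)² = 12·1² + 11·6² + 65·7² = 3593.
c = 2t² / 3593 = 2·328² / 3593 = 59.8853.

59.885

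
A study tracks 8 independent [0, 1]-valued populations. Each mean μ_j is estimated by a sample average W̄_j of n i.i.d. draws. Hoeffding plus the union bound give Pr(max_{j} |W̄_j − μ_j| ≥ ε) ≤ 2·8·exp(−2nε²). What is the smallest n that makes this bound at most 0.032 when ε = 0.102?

299

Need 2·8·exp(−2nε²) ≤ 0.032, i.e. exp(−2nε²) ≤ 0.032/16.
So 2nε² ≥ ln(16/0.032) = 6.214608.
Hence n ≥ 6.214608/(2·0.102²) = 298.664.
The smallest integer n is 299.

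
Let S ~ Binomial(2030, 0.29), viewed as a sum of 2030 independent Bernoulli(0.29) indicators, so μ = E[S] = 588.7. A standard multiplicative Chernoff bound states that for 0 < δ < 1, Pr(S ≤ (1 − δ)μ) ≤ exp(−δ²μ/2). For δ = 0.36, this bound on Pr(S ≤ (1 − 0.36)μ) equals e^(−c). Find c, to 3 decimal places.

38.148

c = δ²μ/2 = 0.36²·588.7/2 = 38.1478.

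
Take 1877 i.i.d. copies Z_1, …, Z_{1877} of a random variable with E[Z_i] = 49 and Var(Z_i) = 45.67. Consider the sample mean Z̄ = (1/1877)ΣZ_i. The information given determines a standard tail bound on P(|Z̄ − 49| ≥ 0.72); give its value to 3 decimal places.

0.047

With mean and variance of each term known, Chebyshev's inequality bounds the deviation of the sum (or sample mean).
Var(Z̄) = Var(Z_i)/n = 45.67/1877 = 0.024331.
Chebyshev: P(|Z̄ − 49| ≥ 0.72) ≤ Var(Z̄)/(0.72)² = 45.67/(1877·0.72²) = 0.0469.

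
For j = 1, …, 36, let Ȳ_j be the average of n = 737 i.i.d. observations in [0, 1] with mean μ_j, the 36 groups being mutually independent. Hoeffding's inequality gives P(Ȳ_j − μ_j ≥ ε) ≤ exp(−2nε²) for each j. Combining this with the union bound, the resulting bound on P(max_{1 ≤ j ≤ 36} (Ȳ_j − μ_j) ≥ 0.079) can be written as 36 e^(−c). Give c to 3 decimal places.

Union bound over the 36 events: P(max_{1 ≤ j ≤ 36} (Ȳ_j − μ_j) ≥ 0.079) ≤ 36·exp(−2nε²) = 36 exp(−2·737·0.079²).
So c = 2·737·0.079² = 9.1992.

9.199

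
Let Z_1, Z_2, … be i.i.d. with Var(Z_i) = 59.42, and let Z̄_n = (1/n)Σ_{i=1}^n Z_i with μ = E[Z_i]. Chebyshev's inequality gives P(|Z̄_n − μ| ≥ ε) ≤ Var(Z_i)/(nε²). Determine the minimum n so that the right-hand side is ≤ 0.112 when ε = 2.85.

Require 59.42/(n·2.85²) ≤ 0.112, i.e. n ≥ 59.42/(0.112·2.85²) = 65.317.
The smallest integer n is 66.

66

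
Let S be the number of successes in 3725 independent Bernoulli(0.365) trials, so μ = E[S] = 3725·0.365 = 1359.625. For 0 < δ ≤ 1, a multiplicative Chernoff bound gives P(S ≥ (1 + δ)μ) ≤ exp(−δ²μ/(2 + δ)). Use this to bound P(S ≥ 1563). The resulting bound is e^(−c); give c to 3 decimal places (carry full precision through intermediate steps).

14.152

Write 1563 = (1 + δ)μ, so δ = 1563/1359.625 − 1 = 0.1495817…
Then the exponent is δ²μ/(2 + δ) = (1563 − μ)² / (μ·(2 + δ)) = 14.152137.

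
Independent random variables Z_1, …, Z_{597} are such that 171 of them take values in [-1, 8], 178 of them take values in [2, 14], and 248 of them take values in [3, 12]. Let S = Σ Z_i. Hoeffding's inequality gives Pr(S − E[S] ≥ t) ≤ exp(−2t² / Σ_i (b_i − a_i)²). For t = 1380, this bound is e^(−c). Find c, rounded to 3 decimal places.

63.937

Σ(b_i − a_i)² = 171·9² + 178·12² + 248·9² = 59571.
c = 2t² / 59571 = 2·1380² / 59571 = 63.9372.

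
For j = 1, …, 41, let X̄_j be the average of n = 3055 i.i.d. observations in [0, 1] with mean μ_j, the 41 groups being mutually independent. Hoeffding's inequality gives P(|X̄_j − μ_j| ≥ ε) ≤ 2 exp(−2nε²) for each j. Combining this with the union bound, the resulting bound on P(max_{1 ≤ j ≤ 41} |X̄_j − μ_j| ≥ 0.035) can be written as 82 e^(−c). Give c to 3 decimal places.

7.485

Union bound over the 41 events: P(max_{1 ≤ j ≤ 41} |X̄_j − μ_j| ≥ 0.035) ≤ 41·2·exp(−2nε²) = 82 exp(−2·3055·0.035²).
So c = 2·3055·0.035² = 7.4848.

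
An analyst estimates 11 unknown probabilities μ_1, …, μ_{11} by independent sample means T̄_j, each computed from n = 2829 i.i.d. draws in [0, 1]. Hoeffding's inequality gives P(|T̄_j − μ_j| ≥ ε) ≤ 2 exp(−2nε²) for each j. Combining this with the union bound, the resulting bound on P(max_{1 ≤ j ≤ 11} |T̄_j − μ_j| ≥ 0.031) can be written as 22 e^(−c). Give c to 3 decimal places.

Union bound over the 11 events: P(max_{1 ≤ j ≤ 11} |T̄_j − μ_j| ≥ 0.031) ≤ 11·2·exp(−2nε²) = 22 exp(−2·2829·0.031²).
So c = 2·2829·0.031² = 5.4373.

5.437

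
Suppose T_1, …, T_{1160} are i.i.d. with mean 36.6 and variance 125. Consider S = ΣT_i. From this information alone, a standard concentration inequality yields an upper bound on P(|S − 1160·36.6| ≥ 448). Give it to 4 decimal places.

With mean and variance of each term known, Chebyshev's inequality bounds the deviation of the sum (or sample mean).
Var(S) = n·Var(T_i) = 1160·125 = 145000.
Chebyshev: P(|S − 1160·36.6| ≥ 448) ≤ Var(S)/448² = 145000/200704 = 0.7225.

0.7225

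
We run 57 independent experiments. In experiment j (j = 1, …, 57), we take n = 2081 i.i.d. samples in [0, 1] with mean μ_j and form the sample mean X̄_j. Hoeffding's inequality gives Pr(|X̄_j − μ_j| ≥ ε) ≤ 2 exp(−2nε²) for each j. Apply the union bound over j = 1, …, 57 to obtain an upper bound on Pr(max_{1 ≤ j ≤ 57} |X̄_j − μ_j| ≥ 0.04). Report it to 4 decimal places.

Per-experiment Hoeffding bound: 2·exp(−2·2081·0.04²) = 2·exp(−6.65920) = 0.0025643.
Union bound over 57 events: 57·0.0025643 = 0.14617.

0.1462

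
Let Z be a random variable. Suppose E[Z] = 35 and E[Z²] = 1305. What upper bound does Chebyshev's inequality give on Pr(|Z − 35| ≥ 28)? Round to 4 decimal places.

Var(Z) = E[Z²] − (E[Z])² = 1305 − 1225 = 80.
Chebyshev's inequality: Pr(|Z − μ| ≥ t) ≤ Var(Z)/t² = 80/784 = 0.1020.

0.1020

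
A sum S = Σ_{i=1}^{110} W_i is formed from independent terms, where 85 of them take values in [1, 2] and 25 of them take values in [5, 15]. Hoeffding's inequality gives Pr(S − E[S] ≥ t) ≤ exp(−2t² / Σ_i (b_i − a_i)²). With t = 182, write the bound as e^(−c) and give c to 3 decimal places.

25.628

Σ(b_i − a_i)² = 85·1² + 25·10² = 2585.
c = 2t² / 2585 = 2·182² / 2585 = 25.6279.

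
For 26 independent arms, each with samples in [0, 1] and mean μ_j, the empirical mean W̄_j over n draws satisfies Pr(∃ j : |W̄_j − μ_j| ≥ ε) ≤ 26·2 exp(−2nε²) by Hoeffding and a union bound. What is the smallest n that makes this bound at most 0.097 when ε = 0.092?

372

Need 2·26·exp(−2nε²) ≤ 0.097, i.e. exp(−2nε²) ≤ 0.097/52.
So 2nε² ≥ ln(52/0.097) = 6.284288.
Hence n ≥ 6.284288/(2·0.092²) = 371.236.
The smallest integer n is 372.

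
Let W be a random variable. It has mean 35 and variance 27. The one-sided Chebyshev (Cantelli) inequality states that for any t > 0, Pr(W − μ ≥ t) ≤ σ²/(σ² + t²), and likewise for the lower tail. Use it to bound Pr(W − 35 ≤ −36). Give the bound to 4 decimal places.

Here σ² = 27 and t = 36, so σ² + t² = 1323.
Cantelli's bound: 27/1323 = 0.0204.

0.0204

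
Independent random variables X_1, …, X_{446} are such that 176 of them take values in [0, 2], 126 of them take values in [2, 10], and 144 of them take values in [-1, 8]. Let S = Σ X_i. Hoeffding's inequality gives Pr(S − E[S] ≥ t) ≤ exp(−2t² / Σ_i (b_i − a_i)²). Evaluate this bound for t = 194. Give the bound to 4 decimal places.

0.0251

Σ(b_i − a_i)² = 176·2² + 126·8² + 144·9² = 20432.
Exponent = 2·194² / 20432 = 3.68403.
Bound = exp(−3.68403) = 0.02512.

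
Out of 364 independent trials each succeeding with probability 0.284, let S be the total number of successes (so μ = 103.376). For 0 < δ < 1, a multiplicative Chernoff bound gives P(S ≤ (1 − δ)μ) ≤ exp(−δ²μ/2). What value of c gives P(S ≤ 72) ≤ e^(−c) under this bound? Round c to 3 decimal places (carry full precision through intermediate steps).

Write 72 = (1 − δ)μ, so δ = 1 − 72/103.376 = 0.3035134…
Then the exponent is δ²μ/2 = (μ − 72)²/(2μ) = 4.761518.

4.762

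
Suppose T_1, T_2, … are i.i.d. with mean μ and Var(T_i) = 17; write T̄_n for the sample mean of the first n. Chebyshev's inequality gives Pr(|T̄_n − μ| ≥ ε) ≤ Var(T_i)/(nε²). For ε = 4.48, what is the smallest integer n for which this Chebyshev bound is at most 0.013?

Require 17/(n·4.48²) ≤ 0.013, i.e. n ≥ 17/(0.013·4.48²) = 65.155.
The smallest integer n is 66.

66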